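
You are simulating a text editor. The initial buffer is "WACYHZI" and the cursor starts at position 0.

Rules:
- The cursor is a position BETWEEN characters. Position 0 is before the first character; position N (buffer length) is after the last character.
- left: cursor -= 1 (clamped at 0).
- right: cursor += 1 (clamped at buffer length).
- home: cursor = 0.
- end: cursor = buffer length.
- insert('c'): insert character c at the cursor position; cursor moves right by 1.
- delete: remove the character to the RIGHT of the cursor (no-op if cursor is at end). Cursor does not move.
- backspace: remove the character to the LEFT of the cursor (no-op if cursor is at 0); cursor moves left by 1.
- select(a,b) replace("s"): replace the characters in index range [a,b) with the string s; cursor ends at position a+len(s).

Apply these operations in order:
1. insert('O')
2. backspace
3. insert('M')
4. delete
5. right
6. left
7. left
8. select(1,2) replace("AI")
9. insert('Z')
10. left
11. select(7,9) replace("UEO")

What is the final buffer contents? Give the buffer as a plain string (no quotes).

Answer: MAIZCYHUEO

Derivation:
After op 1 (insert('O')): buf='OWACYHZI' cursor=1
After op 2 (backspace): buf='WACYHZI' cursor=0
After op 3 (insert('M')): buf='MWACYHZI' cursor=1
After op 4 (delete): buf='MACYHZI' cursor=1
After op 5 (right): buf='MACYHZI' cursor=2
After op 6 (left): buf='MACYHZI' cursor=1
After op 7 (left): buf='MACYHZI' cursor=0
After op 8 (select(1,2) replace("AI")): buf='MAICYHZI' cursor=3
After op 9 (insert('Z')): buf='MAIZCYHZI' cursor=4
After op 10 (left): buf='MAIZCYHZI' cursor=3
After op 11 (select(7,9) replace("UEO")): buf='MAIZCYHUEO' cursor=10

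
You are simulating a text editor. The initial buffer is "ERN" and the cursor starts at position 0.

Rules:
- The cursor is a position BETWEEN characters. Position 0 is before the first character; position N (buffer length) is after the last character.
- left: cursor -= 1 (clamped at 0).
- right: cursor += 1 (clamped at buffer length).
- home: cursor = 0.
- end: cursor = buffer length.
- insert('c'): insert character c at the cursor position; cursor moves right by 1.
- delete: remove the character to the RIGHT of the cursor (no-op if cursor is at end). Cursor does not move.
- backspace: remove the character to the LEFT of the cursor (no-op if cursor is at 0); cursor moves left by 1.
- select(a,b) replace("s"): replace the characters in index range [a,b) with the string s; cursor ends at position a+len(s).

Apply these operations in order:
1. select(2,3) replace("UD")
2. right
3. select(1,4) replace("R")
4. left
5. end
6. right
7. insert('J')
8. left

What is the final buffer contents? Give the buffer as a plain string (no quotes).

After op 1 (select(2,3) replace("UD")): buf='ERUD' cursor=4
After op 2 (right): buf='ERUD' cursor=4
After op 3 (select(1,4) replace("R")): buf='ER' cursor=2
After op 4 (left): buf='ER' cursor=1
After op 5 (end): buf='ER' cursor=2
After op 6 (right): buf='ER' cursor=2
After op 7 (insert('J')): buf='ERJ' cursor=3
After op 8 (left): buf='ERJ' cursor=2

Answer: ERJ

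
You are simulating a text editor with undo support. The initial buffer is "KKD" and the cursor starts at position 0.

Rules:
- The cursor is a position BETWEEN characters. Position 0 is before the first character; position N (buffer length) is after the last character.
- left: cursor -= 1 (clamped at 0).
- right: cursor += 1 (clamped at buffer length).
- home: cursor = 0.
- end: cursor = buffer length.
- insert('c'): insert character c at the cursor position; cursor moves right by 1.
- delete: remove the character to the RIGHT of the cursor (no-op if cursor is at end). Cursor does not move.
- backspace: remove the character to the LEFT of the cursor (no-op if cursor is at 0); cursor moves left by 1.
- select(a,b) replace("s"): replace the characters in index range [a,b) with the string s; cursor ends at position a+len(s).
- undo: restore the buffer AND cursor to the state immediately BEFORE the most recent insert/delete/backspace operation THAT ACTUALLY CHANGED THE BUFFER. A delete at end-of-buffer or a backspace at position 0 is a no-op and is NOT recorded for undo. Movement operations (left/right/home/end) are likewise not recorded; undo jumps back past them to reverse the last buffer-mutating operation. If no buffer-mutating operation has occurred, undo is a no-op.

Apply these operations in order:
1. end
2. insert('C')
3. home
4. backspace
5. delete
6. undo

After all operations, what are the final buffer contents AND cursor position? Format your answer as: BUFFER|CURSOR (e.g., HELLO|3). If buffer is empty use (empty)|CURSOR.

After op 1 (end): buf='KKD' cursor=3
After op 2 (insert('C')): buf='KKDC' cursor=4
After op 3 (home): buf='KKDC' cursor=0
After op 4 (backspace): buf='KKDC' cursor=0
After op 5 (delete): buf='KDC' cursor=0
After op 6 (undo): buf='KKDC' cursor=0

Answer: KKDC|0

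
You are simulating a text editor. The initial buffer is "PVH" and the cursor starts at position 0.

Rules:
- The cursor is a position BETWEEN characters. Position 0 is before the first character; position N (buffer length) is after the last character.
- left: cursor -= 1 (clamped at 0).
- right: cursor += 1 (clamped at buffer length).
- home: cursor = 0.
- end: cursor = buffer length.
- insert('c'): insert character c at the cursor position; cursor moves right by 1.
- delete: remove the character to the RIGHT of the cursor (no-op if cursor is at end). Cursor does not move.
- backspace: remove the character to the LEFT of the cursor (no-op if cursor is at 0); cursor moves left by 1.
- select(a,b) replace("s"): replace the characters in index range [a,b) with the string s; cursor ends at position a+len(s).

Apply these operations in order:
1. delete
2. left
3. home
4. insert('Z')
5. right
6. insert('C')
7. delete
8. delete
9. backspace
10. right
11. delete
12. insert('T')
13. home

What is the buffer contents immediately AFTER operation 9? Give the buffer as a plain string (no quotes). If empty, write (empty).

Answer: ZV

Derivation:
After op 1 (delete): buf='VH' cursor=0
After op 2 (left): buf='VH' cursor=0
After op 3 (home): buf='VH' cursor=0
After op 4 (insert('Z')): buf='ZVH' cursor=1
After op 5 (right): buf='ZVH' cursor=2
After op 6 (insert('C')): buf='ZVCH' cursor=3
After op 7 (delete): buf='ZVC' cursor=3
After op 8 (delete): buf='ZVC' cursor=3
After op 9 (backspace): buf='ZV' cursor=2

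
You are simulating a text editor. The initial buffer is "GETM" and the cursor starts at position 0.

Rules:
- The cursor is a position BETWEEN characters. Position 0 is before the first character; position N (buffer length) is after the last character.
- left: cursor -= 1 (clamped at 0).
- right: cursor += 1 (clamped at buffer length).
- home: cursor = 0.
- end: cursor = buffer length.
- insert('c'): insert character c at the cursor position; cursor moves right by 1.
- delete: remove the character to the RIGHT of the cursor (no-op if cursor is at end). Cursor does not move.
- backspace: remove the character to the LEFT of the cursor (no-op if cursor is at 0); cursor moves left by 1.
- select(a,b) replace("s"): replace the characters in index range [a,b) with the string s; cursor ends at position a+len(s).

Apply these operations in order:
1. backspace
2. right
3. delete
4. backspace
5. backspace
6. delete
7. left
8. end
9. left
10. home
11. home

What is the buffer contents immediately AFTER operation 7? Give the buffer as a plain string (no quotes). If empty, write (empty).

After op 1 (backspace): buf='GETM' cursor=0
After op 2 (right): buf='GETM' cursor=1
After op 3 (delete): buf='GTM' cursor=1
After op 4 (backspace): buf='TM' cursor=0
After op 5 (backspace): buf='TM' cursor=0
After op 6 (delete): buf='M' cursor=0
After op 7 (left): buf='M' cursor=0

Answer: M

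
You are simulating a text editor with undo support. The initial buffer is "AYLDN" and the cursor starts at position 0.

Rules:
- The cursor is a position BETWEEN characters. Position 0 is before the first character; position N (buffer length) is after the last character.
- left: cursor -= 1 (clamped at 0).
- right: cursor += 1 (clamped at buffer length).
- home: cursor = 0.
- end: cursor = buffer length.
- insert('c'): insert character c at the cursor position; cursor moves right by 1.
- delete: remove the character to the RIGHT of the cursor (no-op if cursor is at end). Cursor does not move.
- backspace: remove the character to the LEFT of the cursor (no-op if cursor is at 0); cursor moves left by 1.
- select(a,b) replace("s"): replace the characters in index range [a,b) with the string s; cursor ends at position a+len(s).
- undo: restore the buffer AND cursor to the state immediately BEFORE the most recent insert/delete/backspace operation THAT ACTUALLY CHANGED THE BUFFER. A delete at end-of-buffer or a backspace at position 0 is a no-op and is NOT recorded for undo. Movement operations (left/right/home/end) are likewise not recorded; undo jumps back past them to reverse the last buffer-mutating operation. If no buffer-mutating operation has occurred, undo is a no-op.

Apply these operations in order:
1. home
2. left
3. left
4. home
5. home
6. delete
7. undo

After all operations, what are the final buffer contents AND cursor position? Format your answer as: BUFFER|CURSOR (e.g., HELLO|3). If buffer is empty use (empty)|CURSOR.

After op 1 (home): buf='AYLDN' cursor=0
After op 2 (left): buf='AYLDN' cursor=0
After op 3 (left): buf='AYLDN' cursor=0
After op 4 (home): buf='AYLDN' cursor=0
After op 5 (home): buf='AYLDN' cursor=0
After op 6 (delete): buf='YLDN' cursor=0
After op 7 (undo): buf='AYLDN' cursor=0

Answer: AYLDN|0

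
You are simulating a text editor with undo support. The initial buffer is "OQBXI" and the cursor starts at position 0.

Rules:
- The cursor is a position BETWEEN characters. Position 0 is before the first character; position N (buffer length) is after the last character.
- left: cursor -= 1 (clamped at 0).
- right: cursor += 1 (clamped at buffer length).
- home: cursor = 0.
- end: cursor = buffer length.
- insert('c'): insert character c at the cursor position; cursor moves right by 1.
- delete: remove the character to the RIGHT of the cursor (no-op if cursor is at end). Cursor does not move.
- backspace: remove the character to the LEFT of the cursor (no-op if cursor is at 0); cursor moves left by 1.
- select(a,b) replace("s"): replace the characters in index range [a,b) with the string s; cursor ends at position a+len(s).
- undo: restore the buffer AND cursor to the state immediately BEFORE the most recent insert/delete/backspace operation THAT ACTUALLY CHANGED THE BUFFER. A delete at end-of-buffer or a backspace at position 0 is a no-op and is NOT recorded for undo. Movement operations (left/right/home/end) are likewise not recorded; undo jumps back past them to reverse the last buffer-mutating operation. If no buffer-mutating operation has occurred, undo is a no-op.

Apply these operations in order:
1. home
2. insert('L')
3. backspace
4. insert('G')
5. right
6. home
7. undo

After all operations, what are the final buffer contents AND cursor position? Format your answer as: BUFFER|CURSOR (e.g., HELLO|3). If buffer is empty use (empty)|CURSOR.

After op 1 (home): buf='OQBXI' cursor=0
After op 2 (insert('L')): buf='LOQBXI' cursor=1
After op 3 (backspace): buf='OQBXI' cursor=0
After op 4 (insert('G')): buf='GOQBXI' cursor=1
After op 5 (right): buf='GOQBXI' cursor=2
After op 6 (home): buf='GOQBXI' cursor=0
After op 7 (undo): buf='OQBXI' cursor=0

Answer: OQBXI|0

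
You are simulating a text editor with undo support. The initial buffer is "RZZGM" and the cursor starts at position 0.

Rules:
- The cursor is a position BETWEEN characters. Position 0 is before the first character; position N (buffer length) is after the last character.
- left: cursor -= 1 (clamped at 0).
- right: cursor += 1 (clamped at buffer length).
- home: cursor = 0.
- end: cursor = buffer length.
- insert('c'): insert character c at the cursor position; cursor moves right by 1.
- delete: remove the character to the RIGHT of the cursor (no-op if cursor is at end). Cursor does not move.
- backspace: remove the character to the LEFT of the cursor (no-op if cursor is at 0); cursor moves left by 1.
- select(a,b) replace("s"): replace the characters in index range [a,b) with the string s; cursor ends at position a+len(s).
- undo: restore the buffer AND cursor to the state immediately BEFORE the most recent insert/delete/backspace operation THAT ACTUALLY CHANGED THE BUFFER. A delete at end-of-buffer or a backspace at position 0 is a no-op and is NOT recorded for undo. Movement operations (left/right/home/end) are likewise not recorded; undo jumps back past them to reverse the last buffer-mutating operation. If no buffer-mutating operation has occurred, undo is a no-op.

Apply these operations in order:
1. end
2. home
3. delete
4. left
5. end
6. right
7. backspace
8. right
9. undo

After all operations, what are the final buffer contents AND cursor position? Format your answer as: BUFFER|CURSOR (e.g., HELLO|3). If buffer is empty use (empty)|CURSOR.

After op 1 (end): buf='RZZGM' cursor=5
After op 2 (home): buf='RZZGM' cursor=0
After op 3 (delete): buf='ZZGM' cursor=0
After op 4 (left): buf='ZZGM' cursor=0
After op 5 (end): buf='ZZGM' cursor=4
After op 6 (right): buf='ZZGM' cursor=4
After op 7 (backspace): buf='ZZG' cursor=3
After op 8 (right): buf='ZZG' cursor=3
After op 9 (undo): buf='ZZGM' cursor=4

Answer: ZZGM|4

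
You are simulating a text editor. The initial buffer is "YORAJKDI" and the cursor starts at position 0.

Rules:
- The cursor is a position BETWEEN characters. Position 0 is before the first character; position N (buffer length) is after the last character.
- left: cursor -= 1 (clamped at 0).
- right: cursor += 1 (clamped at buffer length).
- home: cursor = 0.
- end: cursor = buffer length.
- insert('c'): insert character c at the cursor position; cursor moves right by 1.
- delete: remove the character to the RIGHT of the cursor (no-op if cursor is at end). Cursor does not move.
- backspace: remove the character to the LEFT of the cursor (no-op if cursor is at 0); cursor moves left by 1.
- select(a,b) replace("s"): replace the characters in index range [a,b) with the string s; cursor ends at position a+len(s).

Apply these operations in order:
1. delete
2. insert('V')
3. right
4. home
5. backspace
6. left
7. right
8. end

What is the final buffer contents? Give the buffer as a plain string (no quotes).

Answer: VORAJKDI

Derivation:
After op 1 (delete): buf='ORAJKDI' cursor=0
After op 2 (insert('V')): buf='VORAJKDI' cursor=1
After op 3 (right): buf='VORAJKDI' cursor=2
After op 4 (home): buf='VORAJKDI' cursor=0
After op 5 (backspace): buf='VORAJKDI' cursor=0
After op 6 (left): buf='VORAJKDI' cursor=0
After op 7 (right): buf='VORAJKDI' cursor=1
After op 8 (end): buf='VORAJKDI' cursor=8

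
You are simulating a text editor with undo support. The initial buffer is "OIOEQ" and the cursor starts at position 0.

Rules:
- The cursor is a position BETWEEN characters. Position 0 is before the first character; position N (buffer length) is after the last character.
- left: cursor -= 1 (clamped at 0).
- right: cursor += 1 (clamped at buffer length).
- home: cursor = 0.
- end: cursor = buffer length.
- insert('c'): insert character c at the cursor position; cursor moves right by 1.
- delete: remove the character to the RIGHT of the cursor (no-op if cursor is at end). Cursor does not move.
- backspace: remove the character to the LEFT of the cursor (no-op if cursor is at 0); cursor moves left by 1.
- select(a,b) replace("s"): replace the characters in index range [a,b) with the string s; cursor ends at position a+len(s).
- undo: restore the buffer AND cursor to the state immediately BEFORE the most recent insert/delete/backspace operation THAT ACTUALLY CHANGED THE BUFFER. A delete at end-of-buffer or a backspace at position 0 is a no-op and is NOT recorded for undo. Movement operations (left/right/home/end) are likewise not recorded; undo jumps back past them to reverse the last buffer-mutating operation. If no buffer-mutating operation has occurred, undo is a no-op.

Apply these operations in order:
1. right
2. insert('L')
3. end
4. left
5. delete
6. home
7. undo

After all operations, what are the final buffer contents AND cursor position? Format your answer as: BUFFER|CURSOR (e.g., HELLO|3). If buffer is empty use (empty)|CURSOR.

After op 1 (right): buf='OIOEQ' cursor=1
After op 2 (insert('L')): buf='OLIOEQ' cursor=2
After op 3 (end): buf='OLIOEQ' cursor=6
After op 4 (left): buf='OLIOEQ' cursor=5
After op 5 (delete): buf='OLIOE' cursor=5
After op 6 (home): buf='OLIOE' cursor=0
After op 7 (undo): buf='OLIOEQ' cursor=5

Answer: OLIOEQ|5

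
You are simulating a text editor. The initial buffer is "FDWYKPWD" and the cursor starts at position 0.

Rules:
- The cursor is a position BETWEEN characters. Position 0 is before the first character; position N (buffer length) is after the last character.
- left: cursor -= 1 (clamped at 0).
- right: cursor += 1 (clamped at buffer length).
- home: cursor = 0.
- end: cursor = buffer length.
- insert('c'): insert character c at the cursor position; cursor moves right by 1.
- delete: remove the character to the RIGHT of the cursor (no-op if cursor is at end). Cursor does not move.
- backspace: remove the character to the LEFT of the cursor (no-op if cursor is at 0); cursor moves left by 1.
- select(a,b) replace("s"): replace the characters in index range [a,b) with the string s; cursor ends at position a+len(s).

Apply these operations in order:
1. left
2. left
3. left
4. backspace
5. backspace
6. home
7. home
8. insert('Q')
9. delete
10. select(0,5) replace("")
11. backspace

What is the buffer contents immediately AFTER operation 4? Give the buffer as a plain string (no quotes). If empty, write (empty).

Answer: FDWYKPWD

Derivation:
After op 1 (left): buf='FDWYKPWD' cursor=0
After op 2 (left): buf='FDWYKPWD' cursor=0
After op 3 (left): buf='FDWYKPWD' cursor=0
After op 4 (backspace): buf='FDWYKPWD' cursor=0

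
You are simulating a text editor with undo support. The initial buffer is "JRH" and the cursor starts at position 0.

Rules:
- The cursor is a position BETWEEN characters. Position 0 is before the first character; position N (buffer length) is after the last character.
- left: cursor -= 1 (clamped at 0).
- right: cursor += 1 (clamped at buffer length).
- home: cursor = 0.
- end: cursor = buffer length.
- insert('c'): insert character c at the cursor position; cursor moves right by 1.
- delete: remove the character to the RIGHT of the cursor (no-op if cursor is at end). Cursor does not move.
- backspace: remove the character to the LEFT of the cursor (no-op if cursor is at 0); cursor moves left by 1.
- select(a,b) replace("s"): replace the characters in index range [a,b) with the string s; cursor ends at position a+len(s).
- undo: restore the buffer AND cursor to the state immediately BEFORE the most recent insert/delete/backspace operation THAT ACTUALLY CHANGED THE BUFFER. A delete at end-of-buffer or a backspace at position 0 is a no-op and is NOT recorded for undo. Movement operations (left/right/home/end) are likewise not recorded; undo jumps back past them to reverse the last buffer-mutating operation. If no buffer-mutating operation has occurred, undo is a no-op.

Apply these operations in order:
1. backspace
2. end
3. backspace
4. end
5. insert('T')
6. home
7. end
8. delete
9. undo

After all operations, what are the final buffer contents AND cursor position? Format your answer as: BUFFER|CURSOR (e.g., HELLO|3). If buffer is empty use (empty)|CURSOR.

Answer: JR|2

Derivation:
After op 1 (backspace): buf='JRH' cursor=0
After op 2 (end): buf='JRH' cursor=3
After op 3 (backspace): buf='JR' cursor=2
After op 4 (end): buf='JR' cursor=2
After op 5 (insert('T')): buf='JRT' cursor=3
After op 6 (home): buf='JRT' cursor=0
After op 7 (end): buf='JRT' cursor=3
After op 8 (delete): buf='JRT' cursor=3
After op 9 (undo): buf='JR' cursor=2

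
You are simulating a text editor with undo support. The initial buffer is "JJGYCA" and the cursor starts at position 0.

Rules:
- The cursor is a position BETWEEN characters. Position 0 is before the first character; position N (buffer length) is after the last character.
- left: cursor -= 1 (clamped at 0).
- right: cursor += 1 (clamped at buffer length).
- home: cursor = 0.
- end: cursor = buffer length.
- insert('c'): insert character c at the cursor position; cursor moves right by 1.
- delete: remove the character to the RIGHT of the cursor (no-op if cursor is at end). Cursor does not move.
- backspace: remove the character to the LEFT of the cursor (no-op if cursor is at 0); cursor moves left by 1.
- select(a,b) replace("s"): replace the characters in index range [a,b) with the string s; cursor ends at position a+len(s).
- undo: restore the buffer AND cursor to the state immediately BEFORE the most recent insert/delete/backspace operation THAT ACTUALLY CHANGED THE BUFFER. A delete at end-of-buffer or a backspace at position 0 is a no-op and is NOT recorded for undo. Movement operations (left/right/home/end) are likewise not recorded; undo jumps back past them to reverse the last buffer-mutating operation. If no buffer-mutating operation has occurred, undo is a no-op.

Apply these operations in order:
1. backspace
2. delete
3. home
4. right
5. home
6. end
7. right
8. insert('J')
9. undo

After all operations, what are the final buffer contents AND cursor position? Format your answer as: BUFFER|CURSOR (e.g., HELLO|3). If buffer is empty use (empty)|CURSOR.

After op 1 (backspace): buf='JJGYCA' cursor=0
After op 2 (delete): buf='JGYCA' cursor=0
After op 3 (home): buf='JGYCA' cursor=0
After op 4 (right): buf='JGYCA' cursor=1
After op 5 (home): buf='JGYCA' cursor=0
After op 6 (end): buf='JGYCA' cursor=5
After op 7 (right): buf='JGYCA' cursor=5
After op 8 (insert('J')): buf='JGYCAJ' cursor=6
After op 9 (undo): buf='JGYCA' cursor=5

Answer: JGYCA|5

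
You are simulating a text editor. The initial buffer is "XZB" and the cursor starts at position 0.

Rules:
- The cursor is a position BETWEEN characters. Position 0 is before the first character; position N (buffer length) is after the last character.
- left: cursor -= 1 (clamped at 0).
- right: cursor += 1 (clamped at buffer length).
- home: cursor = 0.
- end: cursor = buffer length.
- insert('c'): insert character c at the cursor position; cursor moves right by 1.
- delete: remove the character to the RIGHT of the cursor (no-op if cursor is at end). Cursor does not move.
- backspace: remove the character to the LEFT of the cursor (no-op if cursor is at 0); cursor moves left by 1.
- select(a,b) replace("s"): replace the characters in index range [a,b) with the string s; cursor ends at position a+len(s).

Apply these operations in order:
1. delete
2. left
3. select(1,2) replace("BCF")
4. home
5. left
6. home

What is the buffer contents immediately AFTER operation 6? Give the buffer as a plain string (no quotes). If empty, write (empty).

Answer: ZBCF

Derivation:
After op 1 (delete): buf='ZB' cursor=0
After op 2 (left): buf='ZB' cursor=0
After op 3 (select(1,2) replace("BCF")): buf='ZBCF' cursor=4
After op 4 (home): buf='ZBCF' cursor=0
After op 5 (left): buf='ZBCF' cursor=0
After op 6 (home): buf='ZBCF' cursor=0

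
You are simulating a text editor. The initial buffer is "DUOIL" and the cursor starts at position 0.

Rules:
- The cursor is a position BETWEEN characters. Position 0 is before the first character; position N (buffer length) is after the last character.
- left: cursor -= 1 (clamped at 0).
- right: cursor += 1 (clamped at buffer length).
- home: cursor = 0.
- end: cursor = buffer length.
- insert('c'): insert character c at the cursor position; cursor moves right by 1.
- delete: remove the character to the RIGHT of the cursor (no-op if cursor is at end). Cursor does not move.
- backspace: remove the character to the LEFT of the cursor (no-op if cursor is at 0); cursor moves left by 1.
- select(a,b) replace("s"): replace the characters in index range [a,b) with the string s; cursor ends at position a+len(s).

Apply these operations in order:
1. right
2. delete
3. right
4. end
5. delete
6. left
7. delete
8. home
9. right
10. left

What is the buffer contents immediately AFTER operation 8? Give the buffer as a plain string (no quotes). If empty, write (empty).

Answer: DOI

Derivation:
After op 1 (right): buf='DUOIL' cursor=1
After op 2 (delete): buf='DOIL' cursor=1
After op 3 (right): buf='DOIL' cursor=2
After op 4 (end): buf='DOIL' cursor=4
After op 5 (delete): buf='DOIL' cursor=4
After op 6 (left): buf='DOIL' cursor=3
After op 7 (delete): buf='DOI' cursor=3
After op 8 (home): buf='DOI' cursor=0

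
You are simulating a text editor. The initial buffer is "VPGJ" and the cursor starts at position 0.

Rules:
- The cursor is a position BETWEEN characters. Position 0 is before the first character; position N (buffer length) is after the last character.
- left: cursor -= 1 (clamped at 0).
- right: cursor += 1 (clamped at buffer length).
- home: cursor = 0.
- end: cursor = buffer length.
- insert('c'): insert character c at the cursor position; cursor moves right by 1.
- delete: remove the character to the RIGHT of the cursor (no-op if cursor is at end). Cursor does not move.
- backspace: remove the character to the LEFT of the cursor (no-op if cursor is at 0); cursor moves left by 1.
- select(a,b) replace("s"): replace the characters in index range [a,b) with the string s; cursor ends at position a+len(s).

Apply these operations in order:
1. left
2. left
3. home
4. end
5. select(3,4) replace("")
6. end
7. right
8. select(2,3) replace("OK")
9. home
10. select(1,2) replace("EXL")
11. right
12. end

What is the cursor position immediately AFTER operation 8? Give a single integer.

After op 1 (left): buf='VPGJ' cursor=0
After op 2 (left): buf='VPGJ' cursor=0
After op 3 (home): buf='VPGJ' cursor=0
After op 4 (end): buf='VPGJ' cursor=4
After op 5 (select(3,4) replace("")): buf='VPG' cursor=3
After op 6 (end): buf='VPG' cursor=3
After op 7 (right): buf='VPG' cursor=3
After op 8 (select(2,3) replace("OK")): buf='VPOK' cursor=4

Answer: 4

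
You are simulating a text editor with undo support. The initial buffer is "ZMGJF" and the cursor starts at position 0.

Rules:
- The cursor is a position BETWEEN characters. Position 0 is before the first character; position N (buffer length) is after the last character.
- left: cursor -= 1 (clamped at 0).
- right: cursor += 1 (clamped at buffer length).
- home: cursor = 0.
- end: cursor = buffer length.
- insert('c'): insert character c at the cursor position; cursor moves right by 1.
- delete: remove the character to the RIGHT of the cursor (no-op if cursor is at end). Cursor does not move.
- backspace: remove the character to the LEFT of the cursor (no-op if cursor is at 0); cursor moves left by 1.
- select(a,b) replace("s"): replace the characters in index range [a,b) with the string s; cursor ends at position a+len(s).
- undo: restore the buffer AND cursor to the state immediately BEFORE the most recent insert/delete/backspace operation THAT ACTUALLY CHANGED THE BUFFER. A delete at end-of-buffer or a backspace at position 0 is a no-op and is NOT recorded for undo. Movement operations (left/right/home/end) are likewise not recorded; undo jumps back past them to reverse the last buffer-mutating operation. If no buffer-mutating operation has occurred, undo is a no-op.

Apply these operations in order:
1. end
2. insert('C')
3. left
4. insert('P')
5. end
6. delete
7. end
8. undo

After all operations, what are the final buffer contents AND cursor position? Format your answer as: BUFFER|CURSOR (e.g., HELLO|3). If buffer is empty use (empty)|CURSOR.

Answer: ZMGJFC|5

Derivation:
After op 1 (end): buf='ZMGJF' cursor=5
After op 2 (insert('C')): buf='ZMGJFC' cursor=6
After op 3 (left): buf='ZMGJFC' cursor=5
After op 4 (insert('P')): buf='ZMGJFPC' cursor=6
After op 5 (end): buf='ZMGJFPC' cursor=7
After op 6 (delete): buf='ZMGJFPC' cursor=7
After op 7 (end): buf='ZMGJFPC' cursor=7
After op 8 (undo): buf='ZMGJFC' cursor=5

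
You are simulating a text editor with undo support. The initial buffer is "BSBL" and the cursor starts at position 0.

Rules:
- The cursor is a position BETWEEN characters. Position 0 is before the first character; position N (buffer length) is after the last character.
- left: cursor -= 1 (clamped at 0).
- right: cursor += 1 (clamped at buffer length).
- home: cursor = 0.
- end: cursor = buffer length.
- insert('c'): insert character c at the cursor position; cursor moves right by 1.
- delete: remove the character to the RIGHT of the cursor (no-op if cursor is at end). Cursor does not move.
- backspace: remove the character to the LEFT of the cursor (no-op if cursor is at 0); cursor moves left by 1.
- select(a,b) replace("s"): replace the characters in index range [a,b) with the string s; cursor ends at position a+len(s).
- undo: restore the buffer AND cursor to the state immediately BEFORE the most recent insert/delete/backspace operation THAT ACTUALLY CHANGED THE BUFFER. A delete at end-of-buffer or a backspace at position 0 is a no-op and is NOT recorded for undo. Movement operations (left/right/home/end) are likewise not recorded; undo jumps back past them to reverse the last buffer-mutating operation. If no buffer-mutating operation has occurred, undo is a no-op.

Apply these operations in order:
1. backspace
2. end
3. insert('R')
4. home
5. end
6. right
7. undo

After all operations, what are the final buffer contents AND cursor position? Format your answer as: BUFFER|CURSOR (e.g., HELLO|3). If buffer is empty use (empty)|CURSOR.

After op 1 (backspace): buf='BSBL' cursor=0
After op 2 (end): buf='BSBL' cursor=4
After op 3 (insert('R')): buf='BSBLR' cursor=5
After op 4 (home): buf='BSBLR' cursor=0
After op 5 (end): buf='BSBLR' cursor=5
After op 6 (right): buf='BSBLR' cursor=5
After op 7 (undo): buf='BSBL' cursor=4

Answer: BSBL|4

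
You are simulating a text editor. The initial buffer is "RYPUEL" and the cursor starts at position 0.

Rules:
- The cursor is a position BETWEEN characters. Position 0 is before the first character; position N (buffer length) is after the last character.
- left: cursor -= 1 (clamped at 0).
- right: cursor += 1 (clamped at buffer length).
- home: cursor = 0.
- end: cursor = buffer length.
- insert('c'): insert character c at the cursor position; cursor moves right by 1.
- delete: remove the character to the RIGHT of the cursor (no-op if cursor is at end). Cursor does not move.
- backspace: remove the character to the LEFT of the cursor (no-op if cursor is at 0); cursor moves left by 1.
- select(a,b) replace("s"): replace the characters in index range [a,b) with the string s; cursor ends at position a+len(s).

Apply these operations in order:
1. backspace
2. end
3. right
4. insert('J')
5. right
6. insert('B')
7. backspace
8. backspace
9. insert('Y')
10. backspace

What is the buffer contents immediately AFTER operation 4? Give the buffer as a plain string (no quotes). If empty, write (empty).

Answer: RYPUELJ

Derivation:
After op 1 (backspace): buf='RYPUEL' cursor=0
After op 2 (end): buf='RYPUEL' cursor=6
After op 3 (right): buf='RYPUEL' cursor=6
After op 4 (insert('J')): buf='RYPUELJ' cursor=7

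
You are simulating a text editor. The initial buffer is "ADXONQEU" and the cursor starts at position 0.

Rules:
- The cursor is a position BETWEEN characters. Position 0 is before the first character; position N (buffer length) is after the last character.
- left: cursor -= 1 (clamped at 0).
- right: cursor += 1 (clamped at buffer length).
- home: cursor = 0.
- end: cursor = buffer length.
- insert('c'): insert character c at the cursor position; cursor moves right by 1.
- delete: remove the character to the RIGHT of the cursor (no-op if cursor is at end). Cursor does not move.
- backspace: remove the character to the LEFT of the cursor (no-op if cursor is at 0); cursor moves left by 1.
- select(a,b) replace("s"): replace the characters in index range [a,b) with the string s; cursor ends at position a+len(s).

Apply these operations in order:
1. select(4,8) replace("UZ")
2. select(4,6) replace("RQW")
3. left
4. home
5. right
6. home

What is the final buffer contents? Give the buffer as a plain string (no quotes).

Answer: ADXORQW

Derivation:
After op 1 (select(4,8) replace("UZ")): buf='ADXOUZ' cursor=6
After op 2 (select(4,6) replace("RQW")): buf='ADXORQW' cursor=7
After op 3 (left): buf='ADXORQW' cursor=6
After op 4 (home): buf='ADXORQW' cursor=0
After op 5 (right): buf='ADXORQW' cursor=1
After op 6 (home): buf='ADXORQW' cursor=0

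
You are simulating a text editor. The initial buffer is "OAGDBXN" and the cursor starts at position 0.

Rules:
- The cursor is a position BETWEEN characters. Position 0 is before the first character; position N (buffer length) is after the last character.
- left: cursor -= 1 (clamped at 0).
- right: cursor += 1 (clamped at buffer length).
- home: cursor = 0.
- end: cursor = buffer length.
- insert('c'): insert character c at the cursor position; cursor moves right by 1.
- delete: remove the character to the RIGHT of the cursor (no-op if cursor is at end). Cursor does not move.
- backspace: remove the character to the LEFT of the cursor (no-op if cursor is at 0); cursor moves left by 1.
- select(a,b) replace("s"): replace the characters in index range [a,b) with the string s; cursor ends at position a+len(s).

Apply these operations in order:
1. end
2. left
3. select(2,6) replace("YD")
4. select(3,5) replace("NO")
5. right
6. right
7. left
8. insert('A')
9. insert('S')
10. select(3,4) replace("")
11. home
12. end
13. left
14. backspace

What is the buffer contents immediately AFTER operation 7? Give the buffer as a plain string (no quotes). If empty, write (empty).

After op 1 (end): buf='OAGDBXN' cursor=7
After op 2 (left): buf='OAGDBXN' cursor=6
After op 3 (select(2,6) replace("YD")): buf='OAYDN' cursor=4
After op 4 (select(3,5) replace("NO")): buf='OAYNO' cursor=5
After op 5 (right): buf='OAYNO' cursor=5
After op 6 (right): buf='OAYNO' cursor=5
After op 7 (left): buf='OAYNO' cursor=4

Answer: OAYNO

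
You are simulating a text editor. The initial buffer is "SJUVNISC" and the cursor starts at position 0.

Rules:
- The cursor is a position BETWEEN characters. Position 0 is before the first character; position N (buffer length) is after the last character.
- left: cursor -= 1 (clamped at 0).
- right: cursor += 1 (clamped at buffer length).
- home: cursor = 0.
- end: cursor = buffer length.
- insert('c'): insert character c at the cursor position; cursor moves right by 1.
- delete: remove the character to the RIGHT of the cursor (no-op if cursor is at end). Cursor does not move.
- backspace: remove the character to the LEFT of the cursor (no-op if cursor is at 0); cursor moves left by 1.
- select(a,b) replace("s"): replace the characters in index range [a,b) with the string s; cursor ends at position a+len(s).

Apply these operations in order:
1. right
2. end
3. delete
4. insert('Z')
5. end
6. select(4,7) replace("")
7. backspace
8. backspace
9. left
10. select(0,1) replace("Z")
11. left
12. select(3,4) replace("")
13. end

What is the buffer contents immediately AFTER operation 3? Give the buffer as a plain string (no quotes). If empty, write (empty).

After op 1 (right): buf='SJUVNISC' cursor=1
After op 2 (end): buf='SJUVNISC' cursor=8
After op 3 (delete): buf='SJUVNISC' cursor=8

Answer: SJUVNISC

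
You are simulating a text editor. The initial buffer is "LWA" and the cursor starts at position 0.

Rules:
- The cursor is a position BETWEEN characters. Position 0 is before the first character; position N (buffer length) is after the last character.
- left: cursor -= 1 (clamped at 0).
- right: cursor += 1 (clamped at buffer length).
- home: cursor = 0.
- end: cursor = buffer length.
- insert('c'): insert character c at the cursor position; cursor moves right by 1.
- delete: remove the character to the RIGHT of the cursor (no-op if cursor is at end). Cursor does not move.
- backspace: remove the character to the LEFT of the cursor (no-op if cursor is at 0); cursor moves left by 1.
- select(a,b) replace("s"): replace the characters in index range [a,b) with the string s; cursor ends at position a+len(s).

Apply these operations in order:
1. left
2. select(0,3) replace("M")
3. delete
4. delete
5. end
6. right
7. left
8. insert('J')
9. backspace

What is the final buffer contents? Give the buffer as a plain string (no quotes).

After op 1 (left): buf='LWA' cursor=0
After op 2 (select(0,3) replace("M")): buf='M' cursor=1
After op 3 (delete): buf='M' cursor=1
After op 4 (delete): buf='M' cursor=1
After op 5 (end): buf='M' cursor=1
After op 6 (right): buf='M' cursor=1
After op 7 (left): buf='M' cursor=0
After op 8 (insert('J')): buf='JM' cursor=1
After op 9 (backspace): buf='M' cursor=0

Answer: M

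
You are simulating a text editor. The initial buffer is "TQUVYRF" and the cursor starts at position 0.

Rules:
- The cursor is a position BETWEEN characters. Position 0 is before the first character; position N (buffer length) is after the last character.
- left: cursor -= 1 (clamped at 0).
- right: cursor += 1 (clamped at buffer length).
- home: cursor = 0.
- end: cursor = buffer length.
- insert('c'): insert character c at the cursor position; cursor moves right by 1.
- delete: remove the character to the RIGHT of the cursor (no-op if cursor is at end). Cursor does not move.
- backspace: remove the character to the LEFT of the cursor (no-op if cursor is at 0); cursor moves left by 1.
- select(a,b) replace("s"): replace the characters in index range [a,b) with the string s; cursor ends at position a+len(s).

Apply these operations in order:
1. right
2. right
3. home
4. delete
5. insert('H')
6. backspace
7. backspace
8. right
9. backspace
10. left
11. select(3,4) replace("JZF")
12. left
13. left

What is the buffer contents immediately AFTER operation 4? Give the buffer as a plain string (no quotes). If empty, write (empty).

After op 1 (right): buf='TQUVYRF' cursor=1
After op 2 (right): buf='TQUVYRF' cursor=2
After op 3 (home): buf='TQUVYRF' cursor=0
After op 4 (delete): buf='QUVYRF' cursor=0

Answer: QUVYRF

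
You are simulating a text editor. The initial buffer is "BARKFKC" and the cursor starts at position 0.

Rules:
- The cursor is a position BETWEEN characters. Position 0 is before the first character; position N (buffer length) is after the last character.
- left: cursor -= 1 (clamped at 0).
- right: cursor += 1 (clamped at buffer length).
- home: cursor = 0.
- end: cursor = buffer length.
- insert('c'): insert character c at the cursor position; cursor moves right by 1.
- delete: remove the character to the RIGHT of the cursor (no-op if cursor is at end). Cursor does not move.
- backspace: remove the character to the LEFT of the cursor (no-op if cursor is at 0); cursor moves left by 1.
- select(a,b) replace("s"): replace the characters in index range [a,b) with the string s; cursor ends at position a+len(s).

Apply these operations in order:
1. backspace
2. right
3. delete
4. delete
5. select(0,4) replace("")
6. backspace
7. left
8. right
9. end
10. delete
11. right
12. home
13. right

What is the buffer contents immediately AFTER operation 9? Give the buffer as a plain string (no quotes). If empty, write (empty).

Answer: C

Derivation:
After op 1 (backspace): buf='BARKFKC' cursor=0
After op 2 (right): buf='BARKFKC' cursor=1
After op 3 (delete): buf='BRKFKC' cursor=1
After op 4 (delete): buf='BKFKC' cursor=1
After op 5 (select(0,4) replace("")): buf='C' cursor=0
After op 6 (backspace): buf='C' cursor=0
After op 7 (left): buf='C' cursor=0
After op 8 (right): buf='C' cursor=1
After op 9 (end): buf='C' cursor=1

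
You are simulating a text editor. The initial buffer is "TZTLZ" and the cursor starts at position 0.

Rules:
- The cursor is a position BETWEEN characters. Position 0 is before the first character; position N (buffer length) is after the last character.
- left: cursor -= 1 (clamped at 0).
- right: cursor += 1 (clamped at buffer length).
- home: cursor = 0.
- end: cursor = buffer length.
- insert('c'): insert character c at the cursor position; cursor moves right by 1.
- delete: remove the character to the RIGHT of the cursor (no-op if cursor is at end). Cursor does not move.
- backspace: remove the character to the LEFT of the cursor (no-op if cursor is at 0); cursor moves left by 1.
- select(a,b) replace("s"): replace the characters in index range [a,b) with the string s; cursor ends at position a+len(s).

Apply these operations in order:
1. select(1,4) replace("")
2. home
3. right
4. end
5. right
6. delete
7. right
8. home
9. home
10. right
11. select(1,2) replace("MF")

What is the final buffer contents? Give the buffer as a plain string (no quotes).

After op 1 (select(1,4) replace("")): buf='TZ' cursor=1
After op 2 (home): buf='TZ' cursor=0
After op 3 (right): buf='TZ' cursor=1
After op 4 (end): buf='TZ' cursor=2
After op 5 (right): buf='TZ' cursor=2
After op 6 (delete): buf='TZ' cursor=2
After op 7 (right): buf='TZ' cursor=2
After op 8 (home): buf='TZ' cursor=0
After op 9 (home): buf='TZ' cursor=0
After op 10 (right): buf='TZ' cursor=1
After op 11 (select(1,2) replace("MF")): buf='TMF' cursor=3

Answer: TMF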